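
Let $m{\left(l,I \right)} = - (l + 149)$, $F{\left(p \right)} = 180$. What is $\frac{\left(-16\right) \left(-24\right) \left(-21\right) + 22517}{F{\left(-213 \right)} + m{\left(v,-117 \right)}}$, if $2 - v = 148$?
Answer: $\frac{14453}{177} \approx 81.655$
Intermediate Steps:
$v = -146$ ($v = 2 - 148 = -146$)
$m{\left(l,I \right)} = -149 - l$ ($m{\left(l,I \right)} = - (149 + l) = -149 - l$)
$\frac{\left(-16\right) \left(-24\right) \left(-21\right) + 22517}{F{\left(-213 \right)} + m{\left(v,-117 \right)}} = \frac{\left(-16\right) \left(-24\right) \left(-21\right) + 22517}{180 - 3} = \frac{384 \left(-21\right) + 22517}{180 + \left(-149 + 146\right)} = \frac{-8064 + 22517}{180 - 3} = \frac{14453}{177}$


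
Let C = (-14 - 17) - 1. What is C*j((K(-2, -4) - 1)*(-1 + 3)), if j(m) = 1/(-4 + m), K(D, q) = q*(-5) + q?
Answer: -16/13 ≈ -1.2308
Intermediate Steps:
K(D, q) = -4*q (K(D, q) = -5*q + q = -4*q)
C = -32 (C = -31 - 1 = -32)
C*j((K(-2, -4) - 1)*(-1 + 3)) = -32/(-4 + (-4*(-4) - 1)*(-1 + 3)) = -32/(-4 + (16 - 1)*2) = -32/(-4 + 15*2) = -32/(-4 + 30) = -32/26 = -32*1/26 = -16/13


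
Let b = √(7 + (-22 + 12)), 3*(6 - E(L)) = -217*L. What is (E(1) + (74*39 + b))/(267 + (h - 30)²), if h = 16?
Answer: 8893/1389 + I*√3/463 ≈ 6.4025 + 0.0037409*I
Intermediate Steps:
E(L) = 6 + 217*L/3 (E(L) = 6 - (-217)*L/3 = 6 + 217*L/3)
b = I*√3 (b = √(7 - 10) = √(-3) = I*√3 ≈ 1.732*I)
(E(1) + (74*39 + b))/(267 + (h - 30)²) = ((6 + (217/3)*1) + (74*39 + I*√3))/(267 + (16 - 30)²) = ((6 + 217/3) + (2886 + I*√3))/(267 + (-14)²) = (235/3 + (2886 + I*√3))/(267 + 196) = (8893/3 + I*√3)/463 = (8893/3 + I*√3)*(1/463) = 8893/1389 + I*√3/463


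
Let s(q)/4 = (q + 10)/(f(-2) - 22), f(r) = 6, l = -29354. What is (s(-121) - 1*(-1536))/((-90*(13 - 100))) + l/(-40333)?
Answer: 26036671/28071768 ≈ 0.92750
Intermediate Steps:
s(q) = -5/2 - q/4 (s(q) = 4*((q + 10)/(6 - 22)) = 4*((10 + q)/(-16)) = 4*((10 + q)*(-1/16)) = 4*(-5/8 - q/16) = -5/2 - q/4)
(s(-121) - 1*(-1536))/((-90*(13 - 100))) + l/(-40333) = ((-5/2 - ¼*(-121)) - 1*(-1536))/((-90*(13 - 100))) - 29354/(-40333) = ((-5/2 + 121/4) + 1536)/((-90*(-87))) - 29354*(-1/40333) = (111/4 + 1536)/7830 + 29354/40333 = (6255/4)*(1/7830) + 29354/40333 = 139/696 + 29354/40333 = 26036671/28071768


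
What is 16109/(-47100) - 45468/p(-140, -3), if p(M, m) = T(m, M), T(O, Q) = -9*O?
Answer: -79332509/47100 ≈ -1684.3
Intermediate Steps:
p(M, m) = -9*m
16109/(-47100) - 45468/p(-140, -3) = 16109/(-47100) - 45468/((-9*(-3))) = 16109*(-1/47100) - 45468/27 = -16109/47100 - 45468*1/27 = -16109/47100 - 1684 = -79332509/47100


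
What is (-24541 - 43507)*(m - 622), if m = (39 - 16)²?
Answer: 6328464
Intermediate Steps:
m = 529 (m = 23² = 529)
(-24541 - 43507)*(m - 622) = (-24541 - 43507)*(529 - 622) = -68048*(-93) = 6328464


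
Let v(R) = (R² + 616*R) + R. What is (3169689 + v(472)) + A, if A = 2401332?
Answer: 6085029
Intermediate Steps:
v(R) = R² + 617*R
(3169689 + v(472)) + A = (3169689 + 472*(617 + 472)) + 2401332 = (3169689 + 472*1089) + 2401332 = (3169689 + 514008) + 2401332 = 3683697 + 2401332 = 6085029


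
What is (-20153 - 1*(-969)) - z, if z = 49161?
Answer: -68345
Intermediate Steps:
(-20153 - 1*(-969)) - z = (-20153 - 1*(-969)) - 1*49161 = (-20153 + 969) - 49161 = -19184 - 49161 = -68345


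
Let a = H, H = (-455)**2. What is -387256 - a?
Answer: -594281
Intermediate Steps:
H = 207025
a = 207025
-387256 - a = -387256 - 1*207025 = -387256 - 207025 = -594281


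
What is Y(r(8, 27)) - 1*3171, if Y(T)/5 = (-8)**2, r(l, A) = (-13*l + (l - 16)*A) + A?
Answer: -2851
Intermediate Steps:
r(l, A) = A - 13*l + A*(-16 + l) (r(l, A) = (-13*l + (-16 + l)*A) + A = (-13*l + A*(-16 + l)) + A = A - 13*l + A*(-16 + l))
Y(T) = 320 (Y(T) = 5*(-8)**2 = 5*64 = 320)
Y(r(8, 27)) - 1*3171 = 320 - 1*3171 = 320 - 3171 = -2851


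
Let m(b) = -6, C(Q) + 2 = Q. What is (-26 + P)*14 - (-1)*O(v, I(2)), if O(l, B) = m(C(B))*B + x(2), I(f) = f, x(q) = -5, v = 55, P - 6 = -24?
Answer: -633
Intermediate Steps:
P = -18 (P = 6 - 24 = -18)
C(Q) = -2 + Q
O(l, B) = -5 - 6*B (O(l, B) = -6*B - 5 = -5 - 6*B)
(-26 + P)*14 - (-1)*O(v, I(2)) = (-26 - 18)*14 - (-1)*(-5 - 6*2) = -44*14 - (-1)*(-5 - 12) = -616 - (-1)*(-17) = -616 - 1*17 = -616 - 17 = -633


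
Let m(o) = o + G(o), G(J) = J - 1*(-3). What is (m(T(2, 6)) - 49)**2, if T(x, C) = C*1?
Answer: 1156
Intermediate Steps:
G(J) = 3 + J (G(J) = J + 3 = 3 + J)
T(x, C) = C
m(o) = 3 + 2*o (m(o) = o + (3 + o) = 3 + 2*o)
(m(T(2, 6)) - 49)**2 = ((3 + 2*6) - 49)**2 = ((3 + 12) - 49)**2 = (15 - 49)**2 = (-34)**2 = 1156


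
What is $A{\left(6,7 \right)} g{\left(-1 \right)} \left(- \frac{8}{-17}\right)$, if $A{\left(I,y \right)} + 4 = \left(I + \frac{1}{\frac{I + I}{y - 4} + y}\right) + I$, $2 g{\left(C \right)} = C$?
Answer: $- \frac{356}{187} \approx -1.9037$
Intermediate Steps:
$g{\left(C \right)} = \frac{C}{2}$
$A{\left(I,y \right)} = -4 + \frac{1}{y + \frac{2 I}{-4 + y}} + 2 I$ ($A{\left(I,y \right)} = -4 + \left(\left(I + \frac{1}{\frac{I + I}{y - 4} + y}\right) + I\right) = -4 + \left(\left(I + \frac{1}{\frac{2 I}{-4 + y} + y}\right) + I\right) = -4 + \left(\left(I + \frac{1}{y + \frac{2 I}{-4 + y}}\right) + I\right) = -4 + \left(\frac{1}{y + \frac{2 I}{-4 + y}} + 2 I\right) = -4 + \frac{1}{y + \frac{2 I}{-4 + y}} + 2 I$)
$A{\left(6,7 \right)} g{\left(-1 \right)} \left(- \frac{8}{-17}\right) = \frac{-4 - 48 - 4 \cdot 7^{2} + 4 \cdot 6^{2} + 17 \cdot 7 - 48 \cdot 7 + 2 \cdot 6 \cdot 7^{2}}{7^{2} - 28 + 2 \cdot 6} \cdot \frac{1}{2} \left(-1\right) \left(- \frac{8}{-17}\right) = \frac{-4 - 48 - 196 + 4 \cdot 36 + 119 - 336 + 2 \cdot 6 \cdot 49}{49 - 28 + 12} \left(- \frac{1}{2}\right) \left(\left(-8\right) \left(- \frac{1}{17}\right)\right) = \frac{-4 - 48 - 196 + 144 + 119 - 336 + 588}{33} \left(- \frac{1}{2}\right) \frac{8}{17} = \frac{1}{33} \cdot 267 \left(- \frac{1}{2}\right) \frac{8}{17} = \frac{89}{11} \left(- \frac{1}{2}\right) \frac{8}{17} = \left(- \frac{89}{22}\right) \frac{8}{17} = - \frac{356}{187}$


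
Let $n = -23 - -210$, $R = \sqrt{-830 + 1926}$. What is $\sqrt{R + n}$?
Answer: $\sqrt{187 + 2 \sqrt{274}} \approx 14.836$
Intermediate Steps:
$R = 2 \sqrt{274}$ ($R = \sqrt{1096} = 2 \sqrt{274} \approx 33.106$)
$n = 187$ ($n = -23 + 210 = 187$)
$\sqrt{R + n} = \sqrt{2 \sqrt{274} + 187} = \sqrt{187 + 2 \sqrt{274}}$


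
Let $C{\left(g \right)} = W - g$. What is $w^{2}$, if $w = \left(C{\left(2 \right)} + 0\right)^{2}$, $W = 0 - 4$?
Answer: $1296$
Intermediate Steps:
$W = -4$
$C{\left(g \right)} = -4 - g$
$w = 36$ ($w = \left(\left(-4 - 2\right) + 0\right)^{2} = \left(-6 + 0\right)^{2} = \left(-6\right)^{2} = 36$)
$w^{2} = 36^{2} = 1296$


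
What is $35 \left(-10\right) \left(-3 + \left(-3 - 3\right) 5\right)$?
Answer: $11550$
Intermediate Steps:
$35 \left(-10\right) \left(-3 + \left(-3 - 3\right) 5\right) = - 350 \left(-3 - 30\right) = \left(-350\right) \left(-33\right) = 11550$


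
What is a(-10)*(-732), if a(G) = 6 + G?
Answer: 2928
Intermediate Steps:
a(-10)*(-732) = (6 - 10)*(-732) = -4*(-732) = 2928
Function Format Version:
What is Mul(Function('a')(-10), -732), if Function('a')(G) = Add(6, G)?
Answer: 2928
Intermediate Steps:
Mul(Function('a')(-10), -732) = Mul(Add(6, -10), -732) = Mul(-4, -732) = 2928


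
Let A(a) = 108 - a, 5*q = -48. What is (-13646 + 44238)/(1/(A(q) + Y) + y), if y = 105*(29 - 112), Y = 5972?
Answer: -931465216/265354315 ≈ -3.5103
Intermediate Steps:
q = -48/5 (q = (1/5)*(-48) = -48/5 ≈ -9.6000)
y = -8715 (y = 105*(-83) = -8715)
(-13646 + 44238)/(1/(A(q) + Y) + y) = (-13646 + 44238)/(1/((108 - 1*(-48/5)) + 5972) - 8715) = 30592/(1/((108 + 48/5) + 5972) - 8715) = 30592/(1/(588/5 + 5972) - 8715) = 30592/(1/(30448/5) - 8715) = 30592/(5/30448 - 8715) = 30592/(-265354315/30448) = 30592*(-30448/265354315) = -931465216/265354315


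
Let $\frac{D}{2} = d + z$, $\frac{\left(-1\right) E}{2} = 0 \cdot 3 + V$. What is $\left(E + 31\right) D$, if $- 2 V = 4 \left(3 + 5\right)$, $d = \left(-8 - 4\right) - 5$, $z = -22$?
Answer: $-4914$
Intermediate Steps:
$d = -17$ ($d = -12 - 5 = -17$)
$V = -16$ ($V = - \frac{4 \left(3 + 5\right)}{2} = - \frac{4 \cdot 8}{2} = \left(- \frac{1}{2}\right) 32 = -16$)
$E = 32$ ($E = - 2 \left(0 \cdot 3 - 16\right) = - 2 \left(0 - 16\right) = \left(-2\right) \left(-16\right) = 32$)
$D = -78$ ($D = 2 \left(-17 - 22\right) = 2 \left(-39\right) = -78$)
$\left(E + 31\right) D = \left(32 + 31\right) \left(-78\right) = 63 \left(-78\right) = -4914$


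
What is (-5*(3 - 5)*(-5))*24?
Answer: -1200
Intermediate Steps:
(-5*(3 - 5)*(-5))*24 = (-5*(-2)*(-5))*24 = (10*(-5))*24 = -50*24 = -1200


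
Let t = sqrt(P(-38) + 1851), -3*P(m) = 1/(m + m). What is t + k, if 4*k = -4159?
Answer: -4159/4 + sqrt(24055653)/114 ≈ -996.73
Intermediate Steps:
k = -4159/4 (k = (1/4)*(-4159) = -4159/4 ≈ -1039.8)
P(m) = -1/(6*m) (P(m) = -1/(3*(m + m)) = -1/(2*m)/3 = -1/(6*m))
t = sqrt(24055653)/114 (t = sqrt(-1/6/(-38) + 1851) = sqrt(-1/6*(-1/38) + 1851) = sqrt(1/228 + 1851) = sqrt(422029/228) = sqrt(24055653)/114 ≈ 43.023)
t + k = sqrt(24055653)/114 - 4159/4 = -4159/4 + sqrt(24055653)/114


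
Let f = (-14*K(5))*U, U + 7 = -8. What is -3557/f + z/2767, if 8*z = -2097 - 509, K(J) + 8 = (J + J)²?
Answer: -16135709/53458440 ≈ -0.30184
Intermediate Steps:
K(J) = -8 + 4*J² (K(J) = -8 + (J + J)² = -8 + (2*J)² = -8 + 4*J²)
U = -15 (U = -7 - 8 = -15)
f = 19320 (f = -14*(-8 + 4*5²)*(-15) = -14*(-8 + 4*25)*(-15) = -14*(-8 + 100)*(-15) = -14*92*(-15) = -1288*(-15) = 19320)
z = -1303/4 (z = (-2097 - 509)/8 = (⅛)*(-2606) = -1303/4 ≈ -325.75)
-3557/f + z/2767 = -3557/19320 - 1303/4/2767 = -3557*1/19320 - 1303/4*1/2767 = -3557/19320 - 1303/11068 = -16135709/53458440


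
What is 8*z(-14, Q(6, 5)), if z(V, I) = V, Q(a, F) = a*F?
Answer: -112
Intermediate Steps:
Q(a, F) = F*a
8*z(-14, Q(6, 5)) = 8*(-14) = -112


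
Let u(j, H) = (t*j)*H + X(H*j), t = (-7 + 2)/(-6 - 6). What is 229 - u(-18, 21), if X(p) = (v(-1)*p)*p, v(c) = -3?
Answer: 858077/2 ≈ 4.2904e+5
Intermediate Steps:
X(p) = -3*p² (X(p) = (-3*p)*p = -3*p²)
t = 5/12 (t = -5/(-12) = -5*(-1/12) = 5/12 ≈ 0.41667)
u(j, H) = -3*H²*j² + 5*H*j/12 (u(j, H) = (5*j/12)*H - 3*H²*j² = 5*H*j/12 - 3*H²*j² = -3*H²*j² + 5*H*j/12)
229 - u(-18, 21) = 229 - 21*(-18)*(5 - 36*21*(-18))/12 = 229 - 21*(-18)*(5 + 13608)/12 = 229 - 21*(-18)*13613/12 = 229 - 1*(-857619/2) = 229 + 857619/2 = 858077/2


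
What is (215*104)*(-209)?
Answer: -4673240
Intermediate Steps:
(215*104)*(-209) = 22360*(-209) = -4673240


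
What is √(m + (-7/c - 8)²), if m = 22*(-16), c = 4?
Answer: I*√4111/4 ≈ 16.029*I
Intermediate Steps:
m = -352
√(m + (-7/c - 8)²) = √(-352 + (-7/4 - 8)²) = √(-352 + (-39/4)²) = √(-352 + 1521/16) = √(-4111/16) = I*√4111/4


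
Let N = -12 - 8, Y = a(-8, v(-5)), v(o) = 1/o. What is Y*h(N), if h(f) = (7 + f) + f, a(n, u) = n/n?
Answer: -33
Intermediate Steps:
a(n, u) = 1
Y = 1
N = -20
h(f) = 7 + 2*f
Y*h(N) = 1*(7 + 2*(-20)) = 1*(7 - 40) = 1*(-33) = -33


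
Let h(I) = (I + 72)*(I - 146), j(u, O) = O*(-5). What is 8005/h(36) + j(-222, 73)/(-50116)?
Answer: -1803829/2706264 ≈ -0.66654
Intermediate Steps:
j(u, O) = -5*O
h(I) = (-146 + I)*(72 + I) (h(I) = (72 + I)*(-146 + I) = (-146 + I)*(72 + I))
8005/h(36) + j(-222, 73)/(-50116) = 8005/(-10512 + 36² - 74*36) - 5*73/(-50116) = 8005/(-10512 + 1296 - 2664) - 365*(-1/50116) = 8005/(-11880) + 365/50116 = 8005*(-1/11880) + 365/50116 = -1601/2376 + 365/50116 = -1803829/2706264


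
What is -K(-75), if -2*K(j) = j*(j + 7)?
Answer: 2550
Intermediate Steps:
K(j) = -j*(7 + j)/2 (K(j) = -j*(j + 7)/2 = -j*(7 + j)/2)
-K(-75) = -(-1)*(-75)*(7 - 75)/2 = -(-1)*(-75)*(-68)/2 = -1*(-2550) = 2550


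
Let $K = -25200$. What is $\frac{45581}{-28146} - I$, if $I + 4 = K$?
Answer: $\frac{709346203}{28146} \approx 25202.0$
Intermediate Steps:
$I = -25204$ ($I = -4 - 25200 = -25204$)
$\frac{45581}{-28146} - I = \frac{45581}{-28146} - -25204 = 45581 \left(- \frac{1}{28146}\right) + 25204 = - \frac{45581}{28146} + 25204 = \frac{709346203}{28146}$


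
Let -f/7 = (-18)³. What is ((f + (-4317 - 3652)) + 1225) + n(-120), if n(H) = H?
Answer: 33960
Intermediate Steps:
f = 40824 (f = -7*(-18)³ = -7*(-5832) = 40824)
((f + (-4317 - 3652)) + 1225) + n(-120) = ((40824 + (-4317 - 3652)) + 1225) - 120 = ((40824 - 7969) + 1225) - 120 = (32855 + 1225) - 120 = 34080 - 120 = 33960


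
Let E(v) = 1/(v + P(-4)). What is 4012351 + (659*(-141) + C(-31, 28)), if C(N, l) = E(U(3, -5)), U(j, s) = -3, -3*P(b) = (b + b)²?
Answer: 286118533/73 ≈ 3.9194e+6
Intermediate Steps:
P(b) = -4*b²/3 (P(b) = -(b + b)²/3 = -4*b²/3)
E(v) = 1/(-64/3 + v) (E(v) = 1/(v - 4/3*(-4)²) = 1/(v - 4/3*16) = 1/(v - 64/3) = 1/(-64/3 + v))
C(N, l) = -3/73 (C(N, l) = 3/(-64 + 3*(-3)) = 3/(-64 - 9) = 3/(-73) = 3*(-1/73) = -3/73)
4012351 + (659*(-141) + C(-31, 28)) = 4012351 + (659*(-141) - 3/73) = 4012351 + (-92919 - 3/73) = 4012351 - 6783090/73 = 286118533/73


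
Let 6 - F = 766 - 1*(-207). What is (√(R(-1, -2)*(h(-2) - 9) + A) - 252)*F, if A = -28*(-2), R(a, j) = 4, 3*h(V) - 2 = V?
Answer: 243684 - 1934*√5 ≈ 2.3936e+5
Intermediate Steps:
h(V) = ⅔ + V/3
F = -967 (F = 6 - (766 - 1*(-207)) = 6 - (766 + 207) = 6 - 1*973 = 6 - 973 = -967)
A = 56
(√(R(-1, -2)*(h(-2) - 9) + A) - 252)*F = (√(4*((⅔ + (⅓)*(-2)) - 9) + 56) - 252)*(-967) = (√(4*((⅔ - ⅔) - 9) + 56) - 252)*(-967) = (√(4*(0 - 9) + 56) - 252)*(-967) = (√(4*(-9) + 56) - 252)*(-967) = (√(-36 + 56) - 252)*(-967) = (√20 - 252)*(-967) = (2*√5 - 252)*(-967) = (-252 + 2*√5)*(-967) = 243684 - 1934*√5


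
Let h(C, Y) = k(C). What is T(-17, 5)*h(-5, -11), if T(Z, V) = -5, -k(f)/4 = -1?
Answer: -20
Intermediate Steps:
k(f) = 4 (k(f) = -4*(-1) = 4)
h(C, Y) = 4
T(-17, 5)*h(-5, -11) = -5*4 = -20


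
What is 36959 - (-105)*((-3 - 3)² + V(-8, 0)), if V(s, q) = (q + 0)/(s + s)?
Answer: 40739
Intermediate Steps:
V(s, q) = q/(2*s) (V(s, q) = q/((2*s)) = q*(1/(2*s)) = q/(2*s))
36959 - (-105)*((-3 - 3)² + V(-8, 0)) = 36959 - (-105)*((-3 - 3)² + (½)*0/(-8)) = 36959 - (-105)*((-6)² + (½)*0*(-⅛)) = 36959 - (-105)*(36 + 0) = 36959 - (-105)*36 = 36959 - 1*(-3780) = 36959 + 3780 = 40739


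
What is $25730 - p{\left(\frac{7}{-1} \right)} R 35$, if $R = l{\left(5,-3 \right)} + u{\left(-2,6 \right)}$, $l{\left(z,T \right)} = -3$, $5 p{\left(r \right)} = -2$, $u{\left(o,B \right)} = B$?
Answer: $25772$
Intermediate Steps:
$p{\left(r \right)} = - \frac{2}{5}$ ($p{\left(r \right)} = \frac{1}{5} \left(-2\right) = - \frac{2}{5}$)
$R = 3$ ($R = -3 + 6 = 3$)
$25730 - p{\left(\frac{7}{-1} \right)} R 35 = 25730 - \left(- \frac{2}{5}\right) 3 \cdot 35 = 25730 - \left(- \frac{6}{5}\right) 35 = 25730 - -42 = 25730 + 42 = 25772$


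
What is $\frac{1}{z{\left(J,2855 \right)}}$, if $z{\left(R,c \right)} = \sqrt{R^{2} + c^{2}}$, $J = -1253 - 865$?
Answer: $\frac{\sqrt{12636949}}{12636949} \approx 0.00028131$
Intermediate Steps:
$J = -2118$ ($J = -1253 - 865 = -2118$)
$\frac{1}{z{\left(J,2855 \right)}} = \frac{1}{\sqrt{\left(-2118\right)^{2} + 2855^{2}}} = \frac{1}{\sqrt{4485924 + 8151025}} = \frac{1}{\sqrt{12636949}} = \frac{\sqrt{12636949}}{12636949}$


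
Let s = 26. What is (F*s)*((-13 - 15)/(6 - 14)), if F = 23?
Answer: 2093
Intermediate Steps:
(F*s)*((-13 - 15)/(6 - 14)) = (23*26)*((-13 - 15)/(6 - 14)) = 598*(-28/(-8)) = 598*(-28*(-1/8)) = 598*(7/2) = 2093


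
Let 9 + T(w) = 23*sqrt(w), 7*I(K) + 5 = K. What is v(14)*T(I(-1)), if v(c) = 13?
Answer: -117 + 299*I*sqrt(42)/7 ≈ -117.0 + 276.82*I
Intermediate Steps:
I(K) = -5/7 + K/7
T(w) = -9 + 23*sqrt(w)
v(14)*T(I(-1)) = 13*(-9 + 23*sqrt(-5/7 + (1/7)*(-1))) = 13*(-9 + 23*sqrt(-5/7 - 1/7)) = 13*(-9 + 23*sqrt(-6/7)) = 13*(-9 + 23*(I*sqrt(42)/7)) = 13*(-9 + 23*I*sqrt(42)/7) = -117 + 299*I*sqrt(42)/7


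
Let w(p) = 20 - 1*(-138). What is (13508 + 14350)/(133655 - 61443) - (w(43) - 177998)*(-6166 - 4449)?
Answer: -68159881375671/36106 ≈ -1.8878e+9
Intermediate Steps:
w(p) = 158 (w(p) = 20 + 138 = 158)
(13508 + 14350)/(133655 - 61443) - (w(43) - 177998)*(-6166 - 4449) = (13508 + 14350)/(133655 - 61443) - (158 - 177998)*(-6166 - 4449) = 27858/72212 - (-177840)*(-10615) = 27858*(1/72212) - 1*1887771600 = 13929/36106 - 1887771600 = -68159881375671/36106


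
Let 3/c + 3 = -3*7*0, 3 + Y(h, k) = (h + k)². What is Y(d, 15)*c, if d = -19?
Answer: -13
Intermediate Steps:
Y(h, k) = -3 + (h + k)²
c = -1 (c = 3/(-3 - 3*7*0) = 3/(-3 - 21*0) = 3/(-3 + 0) = 3/(-3) = 3*(-⅓) = -1)
Y(d, 15)*c = (-3 + (-19 + 15)²)*(-1) = (-3 + (-4)²)*(-1) = (-3 + 16)*(-1) = 13*(-1) = -13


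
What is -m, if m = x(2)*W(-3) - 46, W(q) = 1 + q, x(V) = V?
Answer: 50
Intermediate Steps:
m = -50 (m = 2*(1 - 3) - 46 = 2*(-2) - 46 = -4 - 46 = -50)
-m = -1*(-50) = 50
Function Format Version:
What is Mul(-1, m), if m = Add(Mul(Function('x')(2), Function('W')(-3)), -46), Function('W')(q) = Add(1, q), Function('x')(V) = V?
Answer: 50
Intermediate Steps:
m = -50 (m = Add(Mul(2, Add(1, -3)), -46) = Add(Mul(2, -2), -46) = Add(-4, -46) = -50)
Mul(-1, m) = Mul(-1, -50) = 50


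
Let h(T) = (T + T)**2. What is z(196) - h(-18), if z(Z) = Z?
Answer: -1100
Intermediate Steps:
h(T) = 4*T**2 (h(T) = (2*T)**2 = 4*T**2)
z(196) - h(-18) = 196 - 4*(-18)**2 = 196 - 4*324 = 196 - 1*1296 = 196 - 1296 = -1100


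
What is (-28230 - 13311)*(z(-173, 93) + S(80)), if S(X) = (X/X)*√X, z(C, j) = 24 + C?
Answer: 6189609 - 166164*√5 ≈ 5.8181e+6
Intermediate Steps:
S(X) = √X (S(X) = 1*√X = √X)
(-28230 - 13311)*(z(-173, 93) + S(80)) = (-28230 - 13311)*((24 - 173) + √80) = -41541*(-149 + 4*√5) = 6189609 - 166164*√5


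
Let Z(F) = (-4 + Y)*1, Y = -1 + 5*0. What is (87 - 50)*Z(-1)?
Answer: -185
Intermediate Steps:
Y = -1 (Y = -1 + 0 = -1)
Z(F) = -5 (Z(F) = (-4 - 1)*1 = -5*1 = -5)
(87 - 50)*Z(-1) = (87 - 50)*(-5) = 37*(-5) = -185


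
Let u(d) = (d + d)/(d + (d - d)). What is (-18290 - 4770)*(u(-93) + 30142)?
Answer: -695120640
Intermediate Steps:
u(d) = 2 (u(d) = (2*d)/(d + 0) = (2*d)/d = 2)
(-18290 - 4770)*(u(-93) + 30142) = (-18290 - 4770)*(2 + 30142) = -23060*30144 = -695120640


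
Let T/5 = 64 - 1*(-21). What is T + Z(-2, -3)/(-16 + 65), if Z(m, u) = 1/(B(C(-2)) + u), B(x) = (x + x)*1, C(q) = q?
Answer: 145774/343 ≈ 425.00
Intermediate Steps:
B(x) = 2*x (B(x) = (2*x)*1 = 2*x)
T = 425 (T = 5*(64 - 1*(-21)) = 5*(64 + 21) = 5*85 = 425)
Z(m, u) = 1/(-4 + u) (Z(m, u) = 1/(2*(-2) + u) = 1/(-4 + u))
T + Z(-2, -3)/(-16 + 65) = 425 + 1/((-16 + 65)*(-4 - 3)) = 425 + 1/(49*(-7)) = 425 + (1/49)*(-1/7) = 425 - 1/343 = 145774/343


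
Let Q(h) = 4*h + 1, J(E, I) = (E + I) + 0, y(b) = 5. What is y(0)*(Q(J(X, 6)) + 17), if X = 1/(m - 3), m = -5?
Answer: 415/2 ≈ 207.50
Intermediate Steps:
X = -⅛ (X = 1/(-5 - 3) = 1/(-8) = -⅛ ≈ -0.12500)
J(E, I) = E + I
Q(h) = 1 + 4*h
y(0)*(Q(J(X, 6)) + 17) = 5*((1 + 4*(-⅛ + 6)) + 17) = 5*((1 + 4*(47/8)) + 17) = 5*((1 + 47/2) + 17) = 5*(49/2 + 17) = 5*(83/2) = 415/2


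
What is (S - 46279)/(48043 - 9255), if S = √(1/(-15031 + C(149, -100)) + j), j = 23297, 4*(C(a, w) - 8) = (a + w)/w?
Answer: -46279/38788 + 7*√17168973019405953/233086750212 ≈ -1.1892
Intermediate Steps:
C(a, w) = 8 + (a + w)/(4*w) (C(a, w) = 8 + ((a + w)/w)/4 = 8 + (a + w)/(4*w))
S = 7*√17168973019405953/6009249 (S = √(1/(-15031 + (¼)*(149 + 33*(-100))/(-100)) + 23297) = √(1/(-15031 + (¼)*(-1/100)*(149 - 3300)) + 23297) = √(1/(-15031 + (¼)*(-1/100)*(-3151)) + 23297) = √(1/(-15031 + 3151/400) + 23297) = √(1/(-6009249/400) + 23297) = √(-400/6009249 + 23297) = √(139997473553/6009249) = 7*√17168973019405953/6009249 ≈ 152.63)
(S - 46279)/(48043 - 9255) = (7*√17168973019405953/6009249 - 46279)/(48043 - 9255) = (-46279 + 7*√17168973019405953/6009249)/38788 = (-46279 + 7*√17168973019405953/6009249)*(1/38788) = -46279/38788 + 7*√17168973019405953/233086750212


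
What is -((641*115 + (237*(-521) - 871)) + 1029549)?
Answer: -978916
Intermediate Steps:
-((641*115 + (237*(-521) - 871)) + 1029549) = -((73715 + (-123477 - 871)) + 1029549) = -((73715 - 124348) + 1029549) = -(-50633 + 1029549) = -1*978916 = -978916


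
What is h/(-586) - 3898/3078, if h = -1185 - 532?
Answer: 1500349/901854 ≈ 1.6636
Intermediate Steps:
h = -1717
h/(-586) - 3898/3078 = -1717/(-586) - 3898/3078 = -1717*(-1/586) - 3898*1/3078 = 1717/586 - 1949/1539 = 1500349/901854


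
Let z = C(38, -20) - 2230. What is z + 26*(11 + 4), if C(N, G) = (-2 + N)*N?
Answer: -472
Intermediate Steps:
C(N, G) = N*(-2 + N)
z = -862 (z = 38*(-2 + 38) - 2230 = 38*36 - 2230 = 1368 - 2230 = -862)
z + 26*(11 + 4) = -862 + 26*(11 + 4) = -862 + 26*15 = -862 + 390 = -472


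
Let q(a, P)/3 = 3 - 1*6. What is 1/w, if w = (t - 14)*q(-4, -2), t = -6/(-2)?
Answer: 1/99 ≈ 0.010101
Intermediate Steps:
q(a, P) = -9 (q(a, P) = 3*(3 - 1*6) = 3*(3 - 6) = 3*(-3) = -9)
t = 3 (t = -6*(-½) = 3)
w = 99 (w = (3 - 14)*(-9) = -11*(-9) = 99)
1/w = 1/99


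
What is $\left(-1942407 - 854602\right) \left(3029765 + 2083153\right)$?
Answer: $-14300877662262$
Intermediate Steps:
$\left(-1942407 - 854602\right) \left(3029765 + 2083153\right) = \left(-2797009\right) 5112918 = -14300877662262$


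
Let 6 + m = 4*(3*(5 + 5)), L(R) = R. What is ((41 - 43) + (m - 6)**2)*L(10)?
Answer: 116620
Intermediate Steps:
m = 114 (m = -6 + 4*(3*(5 + 5)) = -6 + 4*(3*10) = -6 + 4*30 = -6 + 120 = 114)
((41 - 43) + (m - 6)**2)*L(10) = ((41 - 43) + (114 - 6)**2)*10 = (-2 + 108**2)*10 = (-2 + 11664)*10 = 11662*10 = 116620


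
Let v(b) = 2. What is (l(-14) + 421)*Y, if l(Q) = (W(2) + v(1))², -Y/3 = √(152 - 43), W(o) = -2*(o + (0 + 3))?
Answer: -1455*√109 ≈ -15191.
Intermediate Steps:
W(o) = -6 - 2*o (W(o) = -2*(o + 3) = -2*(3 + o) = -6 - 2*o)
Y = -3*√109 (Y = -3*√(152 - 43) = -3*√109 ≈ -31.321)
l(Q) = 64 (l(Q) = ((-6 - 2*2) + 2)² = ((-6 - 4) + 2)² = (-10 + 2)² = (-8)² = 64)
(l(-14) + 421)*Y = (64 + 421)*(-3*√109) = 485*(-3*√109) = -1455*√109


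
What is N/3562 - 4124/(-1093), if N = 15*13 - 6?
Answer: 14896265/3893266 ≈ 3.8262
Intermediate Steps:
N = 189 (N = 195 - 6 = 189)
N/3562 - 4124/(-1093) = 189/3562 - 4124/(-1093) = 189*(1/3562) - 4124*(-1/1093) = 189/3562 + 4124/1093 = 14896265/3893266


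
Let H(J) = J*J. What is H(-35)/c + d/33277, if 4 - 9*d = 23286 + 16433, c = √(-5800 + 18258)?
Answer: -39715/299493 + 1225*√12458/12458 ≈ 10.843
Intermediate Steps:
H(J) = J²
c = √12458 ≈ 111.62
d = -39715/9 (d = 4/9 - (23286 + 16433)/9 = 4/9 - ⅑*39719 = 4/9 - 39719/9 = -39715/9 ≈ -4412.8)
H(-35)/c + d/33277 = (-35)²/(√12458) - 39715/9/33277 = 1225*(√12458/12458) - 39715/9*1/33277 = 1225*√12458/12458 - 39715/299493 = -39715/299493 + 1225*√12458/12458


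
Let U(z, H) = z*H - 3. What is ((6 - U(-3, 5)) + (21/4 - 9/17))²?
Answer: 3814209/4624 ≈ 824.87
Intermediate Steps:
U(z, H) = -3 + H*z (U(z, H) = H*z - 3 = -3 + H*z)
((6 - U(-3, 5)) + (21/4 - 9/17))² = ((6 - (-3 + 5*(-3))) + (21/4 - 9/17))² = ((6 - (-3 - 15)) + (21*(¼) - 9*1/17))² = ((6 - 1*(-18)) + (21/4 - 9/17))² = ((6 + 18) + 321/68)² = (24 + 321/68)² = (1953/68)² = 3814209/4624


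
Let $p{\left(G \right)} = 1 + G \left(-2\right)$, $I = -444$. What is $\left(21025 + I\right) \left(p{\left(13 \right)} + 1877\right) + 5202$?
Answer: $38121214$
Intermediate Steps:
$p{\left(G \right)} = 1 - 2 G$
$\left(21025 + I\right) \left(p{\left(13 \right)} + 1877\right) + 5202 = \left(21025 - 444\right) \left(\left(1 - 26\right) + 1877\right) + 5202 = 20581 \left(\left(1 - 26\right) + 1877\right) + 5202 = 20581 \left(-25 + 1877\right) + 5202 = 20581 \cdot 1852 + 5202 = 38116012 + 5202 = 38121214$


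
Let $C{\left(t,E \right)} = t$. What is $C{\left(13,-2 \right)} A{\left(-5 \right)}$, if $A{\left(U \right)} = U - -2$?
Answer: $-39$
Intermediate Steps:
$A{\left(U \right)} = 2 + U$ ($A{\left(U \right)} = U + 2 = 2 + U$)
$C{\left(13,-2 \right)} A{\left(-5 \right)} = 13 \left(2 - 5\right) = 13 \left(-3\right) = -39$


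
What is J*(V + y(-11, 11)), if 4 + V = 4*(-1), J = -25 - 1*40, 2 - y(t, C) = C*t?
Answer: -7475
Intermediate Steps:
y(t, C) = 2 - C*t
J = -65 (J = -25 - 40 = -65)
V = -8 (V = -4 + 4*(-1) = -4 - 4 = -8)
J*(V + y(-11, 11)) = -65*(-8 + (2 - 1*11*(-11))) = -65*(-8 + (2 + 121)) = -65*(-8 + 123) = -65*115 = -7475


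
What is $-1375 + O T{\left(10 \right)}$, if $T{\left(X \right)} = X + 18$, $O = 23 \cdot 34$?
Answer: $20521$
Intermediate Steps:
$O = 782$
$T{\left(X \right)} = 18 + X$
$-1375 + O T{\left(10 \right)} = -1375 + 782 \left(18 + 10\right) = -1375 + 782 \cdot 28 = -1375 + 21896 = 20521$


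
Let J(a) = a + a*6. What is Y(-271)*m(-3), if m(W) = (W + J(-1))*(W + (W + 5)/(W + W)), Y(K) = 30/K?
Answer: -1000/271 ≈ -3.6900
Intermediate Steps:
J(a) = 7*a (J(a) = a + 6*a = 7*a)
m(W) = (-7 + W)*(W + (5 + W)/(2*W)) (m(W) = (W + 7*(-1))*(W + (W + 5)/(W + W)) = (W - 7)*(W + (5 + W)/((2*W))) = (-7 + W)*(W + (5 + W)*(1/(2*W))) = (-7 + W)*(W + (5 + W)/(2*W)))
Y(-271)*m(-3) = (30/(-271))*(-1 + (-3)**2 - 35/2/(-3) - 13/2*(-3)) = (30*(-1/271))*(-1 + 9 - 35/2*(-1/3) + 39/2) = -30*(-1 + 9 + 35/6 + 39/2)/271 = -30/271*100/3 = -1000/271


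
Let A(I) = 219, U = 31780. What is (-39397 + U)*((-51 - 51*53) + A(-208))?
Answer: 19309095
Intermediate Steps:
(-39397 + U)*((-51 - 51*53) + A(-208)) = (-39397 + 31780)*((-51 - 51*53) + 219) = -7617*((-51 - 2703) + 219) = -7617*(-2754 + 219) = -7617*(-2535) = 19309095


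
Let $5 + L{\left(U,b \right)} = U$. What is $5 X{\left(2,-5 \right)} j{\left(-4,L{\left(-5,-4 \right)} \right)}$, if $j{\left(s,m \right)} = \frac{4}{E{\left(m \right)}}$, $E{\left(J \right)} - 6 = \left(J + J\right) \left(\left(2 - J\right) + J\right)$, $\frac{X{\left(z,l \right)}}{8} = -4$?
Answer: $\frac{320}{17} \approx 18.824$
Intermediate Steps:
$X{\left(z,l \right)} = -32$ ($X{\left(z,l \right)} = 8 \left(-4\right) = -32$)
$L{\left(U,b \right)} = -5 + U$
$E{\left(J \right)} = 6 + 4 J$ ($E{\left(J \right)} = 6 + \left(J + J\right) \left(\left(2 - J\right) + J\right) = 6 + 2 J 2 = 6 + 4 J$)
$j{\left(s,m \right)} = \frac{4}{6 + 4 m}$
$5 X{\left(2,-5 \right)} j{\left(-4,L{\left(-5,-4 \right)} \right)} = 5 \left(-32\right) \frac{2}{3 + 2 \left(-5 - 5\right)} = - 160 \frac{2}{3 + 2 \left(-10\right)} = - 160 \frac{2}{3 - 20} = - 160 \frac{2}{-17} = - 160 \cdot 2 \left(- \frac{1}{17}\right) = \left(-160\right) \left(- \frac{2}{17}\right) = \frac{320}{17}$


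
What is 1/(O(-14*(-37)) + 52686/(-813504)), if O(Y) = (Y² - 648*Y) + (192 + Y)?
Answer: -135584/9033970701 ≈ -1.5008e-5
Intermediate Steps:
O(Y) = 192 + Y² - 647*Y
1/(O(-14*(-37)) + 52686/(-813504)) = 1/((192 + (-14*(-37))² - (-9058)*(-37)) + 52686/(-813504)) = 1/((192 + 518² - 647*518) + 52686*(-1/813504)) = 1/((192 + 268324 - 335146) - 8781/135584) = 1/(-66630 - 8781/135584) = 1/(-9033970701/135584) = -135584/9033970701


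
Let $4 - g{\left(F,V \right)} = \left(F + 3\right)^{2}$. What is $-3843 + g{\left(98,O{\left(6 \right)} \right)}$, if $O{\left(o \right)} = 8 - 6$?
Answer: $-14040$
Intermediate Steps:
$O{\left(o \right)} = 2$ ($O{\left(o \right)} = 8 - 6 = 2$)
$g{\left(F,V \right)} = 4 - \left(3 + F\right)^{2}$ ($g{\left(F,V \right)} = 4 - \left(F + 3\right)^{2} = 4 - \left(3 + F\right)^{2}$)
$-3843 + g{\left(98,O{\left(6 \right)} \right)} = -3843 + \left(4 - \left(3 + 98\right)^{2}\right) = -3843 + \left(4 - 101^{2}\right) = -3843 + \left(4 - 10201\right) = -3843 - 10197 = -14040$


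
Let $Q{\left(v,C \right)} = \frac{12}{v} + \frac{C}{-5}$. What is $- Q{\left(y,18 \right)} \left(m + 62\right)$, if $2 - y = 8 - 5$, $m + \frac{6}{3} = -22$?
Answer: $\frac{2964}{5} \approx 592.8$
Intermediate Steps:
$m = -24$ ($m = -2 - 22 = -24$)
$y = -1$ ($y = 2 - \left(8 - 5\right) = 2 - 3 = -1$)
$Q{\left(v,C \right)} = \frac{12}{v} - \frac{C}{5}$ ($Q{\left(v,C \right)} = \frac{12}{v} + C \left(- \frac{1}{5}\right) = \frac{12}{v} - \frac{C}{5}$)
$- Q{\left(y,18 \right)} \left(m + 62\right) = - \left(\frac{12}{-1} - \frac{18}{5}\right) \left(-24 + 62\right) = - \left(12 \left(-1\right) - \frac{18}{5}\right) 38 = - \left(-12 - \frac{18}{5}\right) 38 = - \frac{\left(-78\right) 38}{5} = \left(-1\right) \left(- \frac{2964}{5}\right) = \frac{2964}{5}$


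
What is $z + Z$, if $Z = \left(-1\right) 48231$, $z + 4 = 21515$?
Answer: $-26720$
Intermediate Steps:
$z = 21511$ ($z = -4 + 21515 = 21511$)
$Z = -48231$
$z + Z = 21511 - 48231 = -26720$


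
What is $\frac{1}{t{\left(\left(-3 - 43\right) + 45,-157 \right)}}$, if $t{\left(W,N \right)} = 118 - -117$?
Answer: $\frac{1}{235} \approx 0.0042553$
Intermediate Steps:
$t{\left(W,N \right)} = 235$ ($t{\left(W,N \right)} = 118 + 117 = 235$)
$\frac{1}{t{\left(\left(-3 - 43\right) + 45,-157 \right)}} = \frac{1}{235}$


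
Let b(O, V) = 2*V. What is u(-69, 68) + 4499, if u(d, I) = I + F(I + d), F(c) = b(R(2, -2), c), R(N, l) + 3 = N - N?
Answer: 4565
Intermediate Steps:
R(N, l) = -3 (R(N, l) = -3 + (N - N) = -3 + 0 = -3)
F(c) = 2*c
u(d, I) = 2*d + 3*I (u(d, I) = I + 2*(I + d) = I + (2*I + 2*d) = 2*d + 3*I)
u(-69, 68) + 4499 = (2*(-69) + 3*68) + 4499 = (-138 + 204) + 4499 = 66 + 4499 = 4565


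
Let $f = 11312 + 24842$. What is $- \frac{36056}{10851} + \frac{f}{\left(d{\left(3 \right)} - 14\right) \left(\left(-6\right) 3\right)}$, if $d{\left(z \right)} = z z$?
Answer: $\frac{64843669}{162765} \approx 398.39$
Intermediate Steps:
$d{\left(z \right)} = z^{2}$
$f = 36154$
$- \frac{36056}{10851} + \frac{f}{\left(d{\left(3 \right)} - 14\right) \left(\left(-6\right) 3\right)} = - \frac{36056}{10851} + \frac{36154}{\left(3^{2} - 14\right) \left(\left(-6\right) 3\right)} = \left(-36056\right) \frac{1}{10851} + \frac{36154}{\left(9 - 14\right) \left(-18\right)} = - \frac{36056}{10851} + \frac{36154}{\left(-5\right) \left(-18\right)} = - \frac{36056}{10851} + \frac{36154}{90} = - \frac{36056}{10851} + 36154 \cdot \frac{1}{90} = - \frac{36056}{10851} + \frac{18077}{45} = \frac{64843669}{162765}$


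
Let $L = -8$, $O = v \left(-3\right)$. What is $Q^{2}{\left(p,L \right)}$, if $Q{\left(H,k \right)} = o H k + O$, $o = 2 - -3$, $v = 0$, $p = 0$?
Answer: $0$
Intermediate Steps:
$o = 5$ ($o = 2 + 3 = 5$)
$O = 0$ ($O = 0 \left(-3\right) = 0$)
$Q{\left(H,k \right)} = 5 H k$ ($Q{\left(H,k \right)} = 5 H k + 0 = 5 H k$)
$Q^{2}{\left(p,L \right)} = \left(5 \cdot 0 \left(-8\right)\right)^{2} = 0^{2} = 0$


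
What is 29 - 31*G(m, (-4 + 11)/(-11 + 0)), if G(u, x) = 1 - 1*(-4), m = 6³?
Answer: -126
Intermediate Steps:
m = 216
G(u, x) = 5 (G(u, x) = 1 + 4 = 5)
29 - 31*G(m, (-4 + 11)/(-11 + 0)) = 29 - 31*5 = 29 - 155 = -126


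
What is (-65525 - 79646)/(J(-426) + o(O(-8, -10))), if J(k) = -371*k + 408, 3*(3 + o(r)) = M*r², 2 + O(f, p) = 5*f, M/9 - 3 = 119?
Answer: -145171/804075 ≈ -0.18054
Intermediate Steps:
M = 1098 (M = 27 + 9*119 = 27 + 1071 = 1098)
O(f, p) = -2 + 5*f
o(r) = -3 + 366*r² (o(r) = -3 + (1098*r²)/3 = -3 + 366*r²)
J(k) = 408 - 371*k
(-65525 - 79646)/(J(-426) + o(O(-8, -10))) = (-65525 - 79646)/((408 - 371*(-426)) + (-3 + 366*(-2 + 5*(-8))²)) = -145171/((408 + 158046) + (-3 + 366*(-2 - 40)²)) = -145171/(158454 + (-3 + 366*(-42)²)) = -145171/(158454 + (-3 + 366*1764)) = -145171/(158454 + (-3 + 645624)) = -145171/(158454 + 645621) = -145171/804075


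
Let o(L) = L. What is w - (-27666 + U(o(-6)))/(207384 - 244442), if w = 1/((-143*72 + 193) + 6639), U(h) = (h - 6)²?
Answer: -47686633/64184456 ≈ -0.74296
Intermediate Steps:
U(h) = (-6 + h)²
w = -1/3464 (w = 1/((-10296 + 193) + 6639) = 1/(-10103 + 6639) = 1/(-3464) = -1/3464 ≈ -0.00028868)
w - (-27666 + U(o(-6)))/(207384 - 244442) = -1/3464 - (-27666 + (-6 - 6)²)/(207384 - 244442) = -1/3464 - (-27666 + (-12)²)/(-37058) = -1/3464 - (-27666 + 144)*(-1)/37058 = -1/3464 - (-27522)*(-1)/37058 = -1/3464 - 1*13761/18529 = -1/3464 - 13761/18529 = -47686633/64184456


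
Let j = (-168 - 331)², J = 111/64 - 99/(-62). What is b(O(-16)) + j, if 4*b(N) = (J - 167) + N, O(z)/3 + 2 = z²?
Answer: 1977259025/7936 ≈ 2.4915e+5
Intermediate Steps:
J = 6609/1984 (J = 111*(1/64) - 99*(-1/62) = 111/64 + 99/62 = 6609/1984 ≈ 3.3312)
O(z) = -6 + 3*z²
b(N) = -324719/7936 + N/4 (b(N) = ((6609/1984 - 167) + N)/4 = (-324719/1984 + N)/4 = -324719/7936 + N/4)
j = 249001 (j = (-499)² = 249001)
b(O(-16)) + j = (-324719/7936 + (-6 + 3*(-16)²)/4) + 249001 = (-324719/7936 + (-6 + 3*256)/4) + 249001 = (-324719/7936 + (-6 + 768)/4) + 249001 = (-324719/7936 + (¼)*762) + 249001 = (-324719/7936 + 381/2) + 249001 = 1187089/7936 + 249001 = 1977259025/7936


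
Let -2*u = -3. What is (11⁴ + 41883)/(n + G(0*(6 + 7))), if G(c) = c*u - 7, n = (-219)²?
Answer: 28262/23977 ≈ 1.1787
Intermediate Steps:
u = 3/2 (u = -½*(-3) = 3/2 ≈ 1.5000)
n = 47961
G(c) = -7 + 3*c/2 (G(c) = c*(3/2) - 7 = 3*c/2 - 7 = -7 + 3*c/2)
(11⁴ + 41883)/(n + G(0*(6 + 7))) = (11⁴ + 41883)/(47961 + (-7 + 3*(0*(6 + 7))/2)) = (14641 + 41883)/(47961 + (-7 + 3*(0*13)/2)) = 56524/(47961 + (-7 + (3/2)*0)) = 56524/(47961 + (-7 + 0)) = 56524/(47961 - 7) = 56524/47954 = 56524*(1/47954) = 28262/23977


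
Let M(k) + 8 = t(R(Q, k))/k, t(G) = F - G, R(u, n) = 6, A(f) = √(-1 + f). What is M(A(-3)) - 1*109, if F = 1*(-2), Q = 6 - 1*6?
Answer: -117 + 4*I ≈ -117.0 + 4.0*I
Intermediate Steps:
Q = 0 (Q = 6 - 6 = 0)
F = -2
t(G) = -2 - G
M(k) = -8 - 8/k (M(k) = -8 + (-2 - 1*6)/k = -8 + (-2 - 6)/k = -8 - 8/k)
M(A(-3)) - 1*109 = (-8 - 8/√(-1 - 3)) - 1*109 = (-8 - 8*(-I/2)) - 109 = (-8 - (-4)*I) - 109 = (-8 + 4*I) - 109 = -117 + 4*I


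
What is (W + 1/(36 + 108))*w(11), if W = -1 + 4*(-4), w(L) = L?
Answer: -26917/144 ≈ -186.92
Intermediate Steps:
W = -17 (W = -1 - 16 = -17)
(W + 1/(36 + 108))*w(11) = (-17 + 1/(36 + 108))*11 = (-17 + 1/144)*11 = -2447/144*11 = -26917/144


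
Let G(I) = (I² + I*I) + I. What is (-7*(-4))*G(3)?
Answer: 588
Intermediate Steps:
G(I) = I + 2*I² (G(I) = (I² + I²) + I = 2*I² + I = I + 2*I²)
(-7*(-4))*G(3) = (-7*(-4))*(3*(1 + 2*3)) = 28*(3*(1 + 6)) = 28*(3*7) = 28*21 = 588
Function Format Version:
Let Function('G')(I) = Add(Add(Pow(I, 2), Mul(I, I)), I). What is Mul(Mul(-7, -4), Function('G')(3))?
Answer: 588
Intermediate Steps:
Function('G')(I) = Add(I, Mul(2, Pow(I, 2))) (Function('G')(I) = Add(Add(Pow(I, 2), Pow(I, 2)), I) = Add(Mul(2, Pow(I, 2)), I) = Add(I, Mul(2, Pow(I, 2))))
Mul(Mul(-7, -4), Function('G')(3)) = Mul(Mul(-7, -4), Mul(3, Add(1, Mul(2, 3)))) = Mul(28, Mul(3, Add(1, 6))) = Mul(28, Mul(3, 7)) = Mul(28, 21) = 588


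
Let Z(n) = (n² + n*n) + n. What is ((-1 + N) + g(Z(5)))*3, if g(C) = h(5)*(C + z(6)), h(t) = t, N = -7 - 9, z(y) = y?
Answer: 864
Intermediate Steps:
N = -16
Z(n) = n + 2*n² (Z(n) = (n² + n²) + n = 2*n² + n = n + 2*n²)
g(C) = 30 + 5*C (g(C) = 5*(C + 6) = 5*(6 + C) = 30 + 5*C)
((-1 + N) + g(Z(5)))*3 = ((-1 - 16) + (30 + 5*(5*(1 + 2*5))))*3 = (-17 + (30 + 5*(5*(1 + 10))))*3 = (-17 + (30 + 5*(5*11)))*3 = (-17 + (30 + 5*55))*3 = (-17 + (30 + 275))*3 = (-17 + 305)*3 = 288*3 = 864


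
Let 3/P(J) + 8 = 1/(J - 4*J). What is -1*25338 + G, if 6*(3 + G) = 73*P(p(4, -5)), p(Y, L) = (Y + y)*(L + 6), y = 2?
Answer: -3675102/145 ≈ -25346.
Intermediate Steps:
p(Y, L) = (2 + Y)*(6 + L) (p(Y, L) = (Y + 2)*(L + 6) = (2 + Y)*(6 + L))
P(J) = 3/(-8 - 1/(3*J)) (P(J) = 3/(-8 + 1/(J - 4*J)) = 3/(-8 + 1/(-3*J)) = 3/(-8 - 1/(3*J)))
G = -1092/145 (G = -3 + (73*(-9*(12 + 2*(-5) + 6*4 - 5*4)/(1 + 24*(12 + 2*(-5) + 6*4 - 5*4))))/6 = -3 + (73*(-9*(12 - 10 + 24 - 20)/(1 + 24*(12 - 10 + 24 - 20))))/6 = -3 + (73*(-9*6/(1 + 24*6)))/6 = -3 + (73*(-9*6/(1 + 144)))/6 = -3 + (73*(-9*6/145))/6 = -3 + (73*(-9*6*1/145))/6 = -3 + (73*(-54/145))/6 = -3 + (⅙)*(-3942/145) = -3 - 657/145 = -1092/145 ≈ -7.5310)
-1*25338 + G = -1*25338 - 1092/145 = -25338 - 1092/145 = -3675102/145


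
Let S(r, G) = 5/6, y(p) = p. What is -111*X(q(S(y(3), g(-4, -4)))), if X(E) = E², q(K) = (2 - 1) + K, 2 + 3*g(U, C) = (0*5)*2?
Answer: -4477/12 ≈ -373.08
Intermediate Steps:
g(U, C) = -⅔ (g(U, C) = -⅔ + ((0*5)*2)/3 = -⅔ + (0*2)/3 = -⅔ + (⅓)*0 = -⅔ + 0 = -⅔)
S(r, G) = ⅚ (S(r, G) = 5*(⅙) = ⅚)
q(K) = 1 + K
-111*X(q(S(y(3), g(-4, -4)))) = -111*(1 + ⅚)² = -111*(11/6)² = -111*121/36 = -4477/12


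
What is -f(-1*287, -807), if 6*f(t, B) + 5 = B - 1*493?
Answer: 435/2 ≈ 217.50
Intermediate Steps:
f(t, B) = -83 + B/6 (f(t, B) = -⅚ + (B - 1*493)/6 = -⅚ + (B - 493)/6 = -⅚ + (-493 + B)/6 = -⅚ + (-493/6 + B/6) = -83 + B/6)
-f(-1*287, -807) = -(-83 + (⅙)*(-807)) = -(-83 - 269/2) = -1*(-435/2) = 435/2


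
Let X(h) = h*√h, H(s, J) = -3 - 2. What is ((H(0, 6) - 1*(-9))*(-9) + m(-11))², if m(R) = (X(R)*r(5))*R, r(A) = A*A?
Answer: (36 - 3025*I*√11)² ≈ -1.0066e+8 - 7.224e+5*I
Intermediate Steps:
r(A) = A²
H(s, J) = -5
X(h) = h^(3/2)
m(R) = 25*R^(5/2) (m(R) = (R^(3/2)*5²)*R = (R^(3/2)*25)*R = (25*R^(3/2))*R = 25*R^(5/2))
((H(0, 6) - 1*(-9))*(-9) + m(-11))² = ((-5 - 1*(-9))*(-9) + 25*(-11)^(5/2))² = ((-5 + 9)*(-9) + 25*(121*I*√11))² = (4*(-9) + 3025*I*√11)² = (-36 + 3025*I*√11)²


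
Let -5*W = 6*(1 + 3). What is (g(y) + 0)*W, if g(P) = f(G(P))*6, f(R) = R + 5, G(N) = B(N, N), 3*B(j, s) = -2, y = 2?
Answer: -624/5 ≈ -124.80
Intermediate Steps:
W = -24/5 (W = -6*(1 + 3)/5 = -6*4/5 = -⅕*24 = -24/5 ≈ -4.8000)
B(j, s) = -⅔ (B(j, s) = (⅓)*(-2) = -⅔)
G(N) = -⅔
f(R) = 5 + R
g(P) = 26 (g(P) = (5 - ⅔)*6 = (13/3)*6 = 26)
(g(y) + 0)*W = (26 + 0)*(-24/5) = 26*(-24/5) = -624/5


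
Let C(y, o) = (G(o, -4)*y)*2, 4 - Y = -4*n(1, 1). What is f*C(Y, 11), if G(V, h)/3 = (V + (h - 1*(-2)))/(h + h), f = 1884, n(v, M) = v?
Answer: -101736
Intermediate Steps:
G(V, h) = 3*(2 + V + h)/(2*h) (G(V, h) = 3*((V + (h - 1*(-2)))/(h + h)) = 3*((V + (h + 2))/((2*h))) = 3*((V + (2 + h))*(1/(2*h))) = 3*((2 + V + h)*(1/(2*h))) = 3*((2 + V + h)/(2*h)) = 3*(2 + V + h)/(2*h))
Y = 8 (Y = 4 - (-4) = 4 - 1*(-4) = 4 + 4 = 8)
C(y, o) = 2*y*(¾ - 3*o/8) (C(y, o) = (((3/2)*(2 + o - 4)/(-4))*y)*2 = (((3/2)*(-¼)*(-2 + o))*y)*2 = ((¾ - 3*o/8)*y)*2 = (y*(¾ - 3*o/8))*2 = 2*y*(¾ - 3*o/8))
f*C(Y, 11) = 1884*((¾)*8*(2 - 1*11)) = 1884*((¾)*8*(2 - 11)) = 1884*((¾)*8*(-9)) = 1884*(-54) = -101736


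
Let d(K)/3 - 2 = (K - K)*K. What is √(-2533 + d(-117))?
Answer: 19*I*√7 ≈ 50.269*I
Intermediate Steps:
d(K) = 6 (d(K) = 6 + 3*((K - K)*K) = 6 + 3*(0*K) = 6 + 3*0 = 6 + 0 = 6)
√(-2533 + d(-117)) = √(-2533 + 6) = √(-2527) = 19*I*√7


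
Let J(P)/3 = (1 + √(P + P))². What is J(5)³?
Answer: 71577 + 21762*√10 ≈ 1.4039e+5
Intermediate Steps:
J(P) = 3*(1 + √2*√P)² (J(P) = 3*(1 + √(P + P))² = 3*(1 + √(2*P))² = 3*(1 + √2*√P)²)
J(5)³ = (3*(1 + √2*√5)²)³ = (3*(1 + √10)²)³ = 27*(1 + √10)⁶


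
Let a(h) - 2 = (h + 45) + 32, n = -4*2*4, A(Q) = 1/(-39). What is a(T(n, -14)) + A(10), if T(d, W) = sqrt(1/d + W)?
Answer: 3080/39 + I*sqrt(898)/8 ≈ 78.974 + 3.7458*I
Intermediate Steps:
A(Q) = -1/39
n = -32 (n = -8*4 = -32)
T(d, W) = sqrt(W + 1/d)
a(h) = 79 + h (a(h) = 2 + ((h + 45) + 32) = 2 + ((45 + h) + 32) = 2 + (77 + h) = 79 + h)
a(T(n, -14)) + A(10) = (79 + sqrt(-14 + 1/(-32))) - 1/39 = (79 + sqrt(-14 - 1/32)) - 1/39 = (79 + sqrt(-449/32)) - 1/39 = (79 + I*sqrt(898)/8) - 1/39 = 3080/39 + I*sqrt(898)/8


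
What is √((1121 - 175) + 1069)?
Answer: √2015 ≈ 44.889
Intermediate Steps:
√((1121 - 175) + 1069) = √(946 + 1069) = √2015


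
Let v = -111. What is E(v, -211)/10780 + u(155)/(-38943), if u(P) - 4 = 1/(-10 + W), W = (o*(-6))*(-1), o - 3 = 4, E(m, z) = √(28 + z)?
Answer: -43/415392 + I*√183/10780 ≈ -0.00010352 + 0.0012549*I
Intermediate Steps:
o = 7 (o = 3 + 4 = 7)
W = 42 (W = (7*(-6))*(-1) = -42*(-1) = 42)
u(P) = 129/32 (u(P) = 4 + 1/(-10 + 42) = 4 + 1/32 = 129/32)
E(v, -211)/10780 + u(155)/(-38943) = √(28 - 211)/10780 + (129/32)/(-38943) = √(-183)*(1/10780) + (129/32)*(-1/38943) = (I*√183)*(1/10780) - 43/415392 = I*√183/10780 - 43/415392 = -43/415392 + I*√183/10780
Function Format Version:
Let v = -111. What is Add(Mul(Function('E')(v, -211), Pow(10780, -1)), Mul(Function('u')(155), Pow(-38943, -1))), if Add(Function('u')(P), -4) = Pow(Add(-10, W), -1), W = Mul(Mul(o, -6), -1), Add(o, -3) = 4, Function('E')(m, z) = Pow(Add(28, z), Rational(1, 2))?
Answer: Add(Rational(-43, 415392), Mul(Rational(1, 10780), I, Pow(183, Rational(1, 2)))) ≈ Add(-0.00010352, Mul(0.0012549, I))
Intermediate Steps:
o = 7 (o = Add(3, 4) = 7)
W = 42 (W = Mul(Mul(7, -6), -1) = Mul(-42, -1) = 42)
Function('u')(P) = Rational(129, 32) (Function('u')(P) = Add(4, Pow(Add(-10, 42), -1)) = Add(4, Pow(32, -1)) = Add(4, Rational(1, 32)) = Rational(129, 32))
Add(Mul(Function('E')(v, -211), Pow(10780, -1)), Mul(Function('u')(155), Pow(-38943, -1))) = Add(Mul(Pow(Add(28, -211), Rational(1, 2)), Pow(10780, -1)), Mul(Rational(129, 32), Pow(-38943, -1))) = Add(Mul(Pow(-183, Rational(1, 2)), Rational(1, 10780)), Mul(Rational(129, 32), Rational(-1, 38943))) = Add(Mul(Mul(I, Pow(183, Rational(1, 2))), Rational(1, 10780)), Rational(-43, 415392)) = Add(Mul(Rational(1, 10780), I, Pow(183, Rational(1, 2))), Rational(-43, 415392)) = Add(Rational(-43, 415392), Mul(Rational(1, 10780), I, Pow(183, Rational(1, 2))))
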